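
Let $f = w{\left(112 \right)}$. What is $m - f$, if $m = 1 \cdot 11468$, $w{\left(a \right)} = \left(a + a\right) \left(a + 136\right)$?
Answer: $-44084$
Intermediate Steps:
$w{\left(a \right)} = 2 a \left(136 + a\right)$
$f = 55552$ ($f = 2 \cdot 112 \left(136 + 112\right) = 2 \cdot 112 \cdot 248 = 55552$)
$m = 11468$
$m - f = 11468 - 55552 = -44084$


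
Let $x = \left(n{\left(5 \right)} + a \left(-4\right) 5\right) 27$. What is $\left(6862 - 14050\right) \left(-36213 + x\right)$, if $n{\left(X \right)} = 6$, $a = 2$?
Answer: $266897628$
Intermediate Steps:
$x = -918$ ($x = \left(6 + 2 \left(-4\right) 5\right) 27 = \left(6 - 40\right) 27 = \left(-34\right) 27 = -918$)
$\left(6862 - 14050\right) \left(-36213 + x\right) = \left(6862 - 14050\right) \left(-36213 - 918\right) = \left(-7188\right) \left(-37131\right) = 266897628$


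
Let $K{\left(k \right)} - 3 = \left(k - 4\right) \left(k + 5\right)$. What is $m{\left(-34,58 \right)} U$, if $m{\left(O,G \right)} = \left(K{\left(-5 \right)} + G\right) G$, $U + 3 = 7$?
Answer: $14152$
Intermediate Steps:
$U = 4$ ($U = -3 + 7 = 4$)
$K{\left(k \right)} = 3 + \left(-4 + k\right) \left(5 + k\right)$ ($K{\left(k \right)} = 3 + \left(k - 4\right) \left(k + 5\right) = 3 + \left(-4 + k\right) \left(5 + k\right)$)
$m{\left(O,G \right)} = G \left(3 + G\right)$ ($m{\left(O,G \right)} = \left(\left(-17 - 5 + \left(-5\right)^{2}\right) + G\right) G = \left(\left(-17 - 5 + 25\right) + G\right) G = \left(3 + G\right) G = G \left(3 + G\right)$)
$m{\left(-34,58 \right)} U = 58 \left(3 + 58\right) 4 = 58 \cdot 61 \cdot 4 = 3538 \cdot 4 = 14152$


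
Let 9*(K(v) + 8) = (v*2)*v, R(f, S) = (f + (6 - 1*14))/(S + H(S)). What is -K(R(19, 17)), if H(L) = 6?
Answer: 37846/4761 ≈ 7.9492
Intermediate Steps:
R(f, S) = (-8 + f)/(6 + S) (R(f, S) = (f + (6 - 1*14))/(S + 6) = (f + (6 - 14))/(6 + S) = (f - 8)/(6 + S) = (-8 + f)/(6 + S))
K(v) = -8 + 2*v**2/9 (K(v) = -8 + ((v*2)*v)/9 = -8 + ((2*v)*v)/9 = -8 + (2*v**2)/9 = -8 + 2*v**2/9)
-K(R(19, 17)) = -(-8 + 2*((-8 + 19)/(6 + 17))**2/9) = -(-8 + 2*(11/23)**2/9) = -(-8 + (2/9)*(121/529)) = -(-8 + 242/4761) = -1*(-37846/4761) = 37846/4761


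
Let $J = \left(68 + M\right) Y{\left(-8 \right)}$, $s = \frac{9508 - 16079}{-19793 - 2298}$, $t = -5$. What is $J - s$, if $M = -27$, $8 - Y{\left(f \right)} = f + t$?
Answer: $\frac{19013780}{22091} \approx 860.7$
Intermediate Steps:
$Y{\left(f \right)} = 13 - f$ ($Y{\left(f \right)} = 8 - \left(f - 5\right) = 8 - \left(-5 + f\right) = 13 - f$)
$s = \frac{6571}{22091}$ ($s = - \frac{6571}{-22091} = \left(-6571\right) \left(- \frac{1}{22091}\right) = \frac{6571}{22091} \approx 0.29745$)
$J = 861$ ($J = \left(68 - 27\right) \left(13 - -8\right) = 41 \left(13 + 8\right) = 41 \cdot 21 = 861$)
$J - s = 861 - \frac{6571}{22091} = \frac{19013780}{22091}$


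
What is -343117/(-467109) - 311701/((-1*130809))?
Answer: 63493711354/20367353727 ≈ 3.1174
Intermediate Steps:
-343117/(-467109) - 311701/((-1*130809)) = -343117*(-1/467109) - 311701/(-130809) = 343117/467109 - 311701*(-1/130809) = 343117/467109 + 311701/130809 = 63493711354/20367353727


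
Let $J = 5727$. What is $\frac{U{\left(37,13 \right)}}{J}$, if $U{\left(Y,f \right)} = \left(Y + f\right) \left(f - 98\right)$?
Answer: $- \frac{4250}{5727} \approx -0.7421$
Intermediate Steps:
$U{\left(Y,f \right)} = \left(-98 + f\right) \left(Y + f\right)$ ($U{\left(Y,f \right)} = \left(Y + f\right) \left(-98 + f\right) = \left(-98 + f\right) \left(Y + f\right)$)
$\frac{U{\left(37,13 \right)}}{J} = \frac{13^{2} - 3626 - 1274 + 37 \cdot 13}{5727} = \left(169 - 3626 - 1274 + 481\right) \frac{1}{5727} = \left(-4250\right) \frac{1}{5727} = - \frac{4250}{5727}$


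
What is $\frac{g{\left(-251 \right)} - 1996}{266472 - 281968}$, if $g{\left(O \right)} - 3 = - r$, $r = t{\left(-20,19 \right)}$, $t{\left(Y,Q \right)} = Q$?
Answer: $\frac{503}{3874} \approx 0.12984$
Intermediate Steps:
$r = 19$
$g{\left(O \right)} = -16$ ($g{\left(O \right)} = 3 - 19 = -16$)
$\frac{g{\left(-251 \right)} - 1996}{266472 - 281968} = \frac{-16 - 1996}{266472 - 281968} = - \frac{2012}{-15496} = \left(-2012\right) \left(- \frac{1}{15496}\right) = \frac{503}{3874}$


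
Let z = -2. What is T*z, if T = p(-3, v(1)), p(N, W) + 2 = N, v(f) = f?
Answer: 10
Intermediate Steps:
p(N, W) = -2 + N
T = -5 (T = -2 - 3 = -5)
T*z = -5*(-2) = 10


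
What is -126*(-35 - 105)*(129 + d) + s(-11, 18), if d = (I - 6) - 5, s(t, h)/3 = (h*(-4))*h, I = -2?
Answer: 2042352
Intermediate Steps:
s(t, h) = -12*h**2 (s(t, h) = 3*((h*(-4))*h) = 3*((-4*h)*h) = 3*(-4*h**2) = -12*h**2)
d = -13 (d = (-2 - 6) - 5 = -8 - 5 = -13)
-126*(-35 - 105)*(129 + d) + s(-11, 18) = -126*(-35 - 105)*(129 - 13) - 12*18**2 = -(-17640)*116 - 12*324 = -126*(-16240) - 3888 = 2046240 - 3888 = 2042352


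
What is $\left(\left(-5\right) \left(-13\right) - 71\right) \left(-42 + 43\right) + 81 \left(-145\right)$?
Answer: $-11751$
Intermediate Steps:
$\left(\left(-5\right) \left(-13\right) - 71\right) \left(-42 + 43\right) + 81 \left(-145\right) = \left(65 - 71\right) 1 - 11745 = \left(-6\right) 1 - 11745 = -6 - 11745 = -11751$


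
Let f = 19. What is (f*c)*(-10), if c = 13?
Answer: -2470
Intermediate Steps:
(f*c)*(-10) = (19*13)*(-10) = 247*(-10) = -2470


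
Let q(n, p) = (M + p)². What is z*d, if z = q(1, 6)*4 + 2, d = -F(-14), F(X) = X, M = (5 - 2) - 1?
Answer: 3612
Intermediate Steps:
M = 2 (M = 3 - 1 = 2)
d = 14 (d = -1*(-14) = 14)
q(n, p) = (2 + p)²
z = 258 (z = (2 + 6)²*4 + 2 = 8²*4 + 2 = 64*4 + 2 = 256 + 2 = 258)
z*d = 258*14 = 3612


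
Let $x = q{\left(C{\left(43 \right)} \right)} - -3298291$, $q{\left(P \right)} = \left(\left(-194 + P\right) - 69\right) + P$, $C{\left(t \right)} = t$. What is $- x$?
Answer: $-3298114$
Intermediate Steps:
$q{\left(P \right)} = -263 + 2 P$ ($q{\left(P \right)} = \left(-263 + P\right) + P = -263 + 2 P$)
$x = 3298114$ ($x = \left(-263 + 2 \cdot 43\right) - -3298291 = \left(-263 + 86\right) + 3298291 = -177 + 3298291 = 3298114$)
$- x = \left(-1\right) 3298114 = -3298114$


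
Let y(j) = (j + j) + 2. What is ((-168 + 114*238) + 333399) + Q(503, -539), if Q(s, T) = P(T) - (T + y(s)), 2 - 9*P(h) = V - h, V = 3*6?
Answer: 1079497/3 ≈ 3.5983e+5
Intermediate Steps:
y(j) = 2 + 2*j (y(j) = 2*j + 2 = 2 + 2*j)
V = 18
P(h) = -16/9 + h/9 (P(h) = 2/9 - (18 - h)/9 = 2/9 + (-2 + h/9) = -16/9 + h/9)
Q(s, T) = -34/9 - 2*s - 8*T/9 (Q(s, T) = (-16/9 + T/9) - (T + (2 + 2*s)) = (-16/9 + T/9) - (2 + T + 2*s) = (-16/9 + T/9) + (-2 - T - 2*s) = -34/9 - 2*s - 8*T/9)
((-168 + 114*238) + 333399) + Q(503, -539) = ((-168 + 114*238) + 333399) + (-34/9 - 2*503 - 8/9*(-539)) = ((-168 + 27132) + 333399) + (-34/9 - 1006 + 4312/9) = (26964 + 333399) - 1592/3 = 360363 - 1592/3 = 1079497/3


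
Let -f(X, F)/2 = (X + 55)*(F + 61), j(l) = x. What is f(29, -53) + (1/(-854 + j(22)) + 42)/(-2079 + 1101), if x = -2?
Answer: -1125189743/837168 ≈ -1344.0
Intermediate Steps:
j(l) = -2
f(X, F) = -2*(55 + X)*(61 + F) (f(X, F) = -2*(X + 55)*(F + 61) = -2*(55 + X)*(61 + F))
f(29, -53) + (1/(-854 + j(22)) + 42)/(-2079 + 1101) = (-6710 - 122*29 - 110*(-53) - 2*(-53)*29) + (1/(-854 - 2) + 42)/(-2079 + 1101) = (-6710 - 3538 + 5830 + 3074) + (1/(-856) + 42)/(-978) = -1344 + (-1/856 + 42)*(-1/978) = -1344 + (35951/856)*(-1/978) = -1344 - 35951/837168 = -1125189743/837168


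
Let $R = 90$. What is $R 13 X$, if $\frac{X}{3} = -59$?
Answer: $-207090$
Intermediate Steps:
$X = -177$ ($X = 3 \left(-59\right) = -177$)
$R 13 X = 90 \cdot 13 \left(-177\right) = 1170 \left(-177\right) = -207090$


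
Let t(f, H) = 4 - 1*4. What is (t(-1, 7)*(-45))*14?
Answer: 0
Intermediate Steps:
t(f, H) = 0 (t(f, H) = 4 - 4 = 0)
(t(-1, 7)*(-45))*14 = (0*(-45))*14 = 0*14 = 0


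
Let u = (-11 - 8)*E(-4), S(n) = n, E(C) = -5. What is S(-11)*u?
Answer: -1045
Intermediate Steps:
u = 95 (u = (-11 - 8)*(-5) = -19*(-5) = 95)
S(-11)*u = -11*95 = -1045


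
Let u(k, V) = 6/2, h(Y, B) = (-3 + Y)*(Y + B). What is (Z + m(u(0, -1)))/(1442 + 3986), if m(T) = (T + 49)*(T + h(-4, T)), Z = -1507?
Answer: -987/5428 ≈ -0.18183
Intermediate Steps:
h(Y, B) = (-3 + Y)*(B + Y)
u(k, V) = 3 (u(k, V) = 6*(½) = 3)
m(T) = (28 - 6*T)*(49 + T) (m(T) = (T + 49)*(T + ((-4)² - 3*T - 3*(-4) + T*(-4))) = (49 + T)*(T + (16 - 3*T + 12 - 4*T)) = (49 + T)*(T + (28 - 7*T)) = (49 + T)*(28 - 6*T) = (28 - 6*T)*(49 + T))
(Z + m(u(0, -1)))/(1442 + 3986) = (-1507 + (1372 - 266*3 - 6*3²))/(1442 + 3986) = (-1507 + (1372 - 798 - 6*9))/5428 = (-1507 + (1372 - 798 - 54))*(1/5428) = (-1507 + 520)*(1/5428) = -987*1/5428 = -987/5428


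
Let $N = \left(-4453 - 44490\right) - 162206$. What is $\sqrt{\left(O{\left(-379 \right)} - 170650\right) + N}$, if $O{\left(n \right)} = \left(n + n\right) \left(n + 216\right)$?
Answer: $i \sqrt{258245} \approx 508.18 i$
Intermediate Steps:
$O{\left(n \right)} = 2 n \left(216 + n\right)$
$N = -211149$ ($N = \left(-4453 - 44490\right) - 162206 = -48943 - 162206 = -211149$)
$\sqrt{\left(O{\left(-379 \right)} - 170650\right) + N} = \sqrt{\left(2 \left(-379\right) \left(216 - 379\right) - 170650\right) - 211149} = \sqrt{\left(2 \left(-379\right) \left(-163\right) - 170650\right) - 211149} = \sqrt{\left(123554 - 170650\right) - 211149} = \sqrt{-47096 - 211149} = \sqrt{-258245} = i \sqrt{258245}$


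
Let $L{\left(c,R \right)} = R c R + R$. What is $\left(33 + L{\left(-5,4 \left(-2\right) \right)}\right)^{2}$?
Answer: $87025$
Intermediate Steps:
$L{\left(c,R \right)} = R + c R^{2}$ ($L{\left(c,R \right)} = c R^{2} + R = R + c R^{2}$)
$\left(33 + L{\left(-5,4 \left(-2\right) \right)}\right)^{2} = \left(33 + 4 \left(-2\right) \left(1 + 4 \left(-2\right) \left(-5\right)\right)\right)^{2} = \left(33 - 8 \left(1 - -40\right)\right)^{2} = \left(33 - 8 \left(1 + 40\right)\right)^{2} = \left(33 - 328\right)^{2} = \left(-295\right)^{2} = 87025$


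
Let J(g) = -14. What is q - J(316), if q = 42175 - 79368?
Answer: -37179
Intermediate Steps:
q = -37193
q - J(316) = -37193 - 1*(-14) = -37193 + 14 = -37179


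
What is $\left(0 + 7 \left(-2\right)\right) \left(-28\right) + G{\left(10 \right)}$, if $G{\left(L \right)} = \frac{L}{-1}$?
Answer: $382$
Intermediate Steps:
$G{\left(L \right)} = - L$ ($G{\left(L \right)} = L \left(-1\right) = - L$)
$\left(0 + 7 \left(-2\right)\right) \left(-28\right) + G{\left(10 \right)} = \left(0 + 7 \left(-2\right)\right) \left(-28\right) - 10 = \left(0 - 14\right) \left(-28\right) - 10 = \left(-14\right) \left(-28\right) - 10 = 392 - 10 = 382$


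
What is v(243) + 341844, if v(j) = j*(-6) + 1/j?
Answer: 82713799/243 ≈ 3.4039e+5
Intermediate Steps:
v(j) = 1/j - 6*j (v(j) = -6*j + 1/j = 1/j - 6*j)
v(243) + 341844 = (1/243 - 6*243) + 341844 = (1/243 - 1458) + 341844 = -354293/243 + 341844 = 82713799/243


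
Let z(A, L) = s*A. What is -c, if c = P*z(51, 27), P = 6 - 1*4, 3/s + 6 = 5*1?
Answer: 306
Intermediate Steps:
s = -3 (s = 3/(-6 + 5*1) = 3/(-6 + 5) = 3/(-1) = 3*(-1) = -3)
P = 2 (P = 6 - 4 = 2)
z(A, L) = -3*A
c = -306 (c = 2*(-3*51) = 2*(-153) = -306)
-c = -1*(-306) = 306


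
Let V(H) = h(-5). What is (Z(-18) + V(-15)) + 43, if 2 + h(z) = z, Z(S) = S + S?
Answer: 0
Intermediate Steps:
Z(S) = 2*S
h(z) = -2 + z
V(H) = -7 (V(H) = -2 - 5 = -7)
(Z(-18) + V(-15)) + 43 = (2*(-18) - 7) + 43 = (-36 - 7) + 43 = -43 + 43 = 0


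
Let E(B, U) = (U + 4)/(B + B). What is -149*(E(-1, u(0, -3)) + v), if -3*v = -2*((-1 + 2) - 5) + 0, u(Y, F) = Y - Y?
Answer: 2086/3 ≈ 695.33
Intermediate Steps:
u(Y, F) = 0
E(B, U) = (4 + U)/(2*B) (E(B, U) = (4 + U)/((2*B)) = (4 + U)*(1/(2*B)) = (4 + U)/(2*B))
v = -8/3 (v = -(-2*((-1 + 2) - 5) + 0)/3 = -(-2*(1 - 5) + 0)/3 = -(-2*(-4) + 0)/3 = -(8 + 0)/3 = -⅓*8 = -8/3 ≈ -2.6667)
-149*(E(-1, u(0, -3)) + v) = -149*((½)*(4 + 0)/(-1) - 8/3) = -149*((½)*(-1)*4 - 8/3) = -149*(-2 - 8/3) = -149*(-14/3) = 2086/3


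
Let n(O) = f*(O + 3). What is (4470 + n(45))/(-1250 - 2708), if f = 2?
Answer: -2283/1979 ≈ -1.1536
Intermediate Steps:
n(O) = 6 + 2*O (n(O) = 2*(O + 3) = 2*(3 + O) = 6 + 2*O)
(4470 + n(45))/(-1250 - 2708) = (4470 + (6 + 2*45))/(-1250 - 2708) = (4470 + (6 + 90))/(-3958) = (4470 + 96)*(-1/3958) = 4566*(-1/3958) = -2283/1979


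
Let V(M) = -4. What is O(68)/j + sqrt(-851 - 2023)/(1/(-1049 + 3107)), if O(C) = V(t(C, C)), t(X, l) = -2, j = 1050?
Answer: -2/525 + 2058*I*sqrt(2874) ≈ -0.0038095 + 1.1033e+5*I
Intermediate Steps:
O(C) = -4
O(68)/j + sqrt(-851 - 2023)/(1/(-1049 + 3107)) = -4/1050 + sqrt(-851 - 2023)/(1/(-1049 + 3107)) = -4*1/1050 + sqrt(-2874)/(1/2058) = -2/525 + (I*sqrt(2874))/(1/2058) = -2/525 + (I*sqrt(2874))*2058 = -2/525 + 2058*I*sqrt(2874)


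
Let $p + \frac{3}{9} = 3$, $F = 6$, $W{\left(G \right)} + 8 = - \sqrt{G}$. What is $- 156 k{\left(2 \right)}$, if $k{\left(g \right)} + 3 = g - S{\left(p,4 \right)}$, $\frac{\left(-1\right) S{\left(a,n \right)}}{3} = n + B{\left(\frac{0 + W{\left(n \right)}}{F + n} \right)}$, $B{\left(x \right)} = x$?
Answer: $-1248$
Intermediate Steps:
$W{\left(G \right)} = -8 - \sqrt{G}$
$p = \frac{8}{3}$ ($p = - \frac{1}{3} + 3 = \frac{8}{3} \approx 2.6667$)
$S{\left(a,n \right)} = - 3 n - \frac{3 \left(-8 - \sqrt{n}\right)}{6 + n}$ ($S{\left(a,n \right)} = - 3 \left(n + \frac{0 - \left(8 + \sqrt{n}\right)}{6 + n}\right) = - 3 \left(n + \frac{-8 - \sqrt{n}}{6 + n}\right) = - 3 n - \frac{3 \left(-8 - \sqrt{n}\right)}{6 + n}$)
$k{\left(g \right)} = 6 + g$ ($k{\left(g \right)} = -3 + \left(g - \frac{3 \left(8 + \sqrt{4} - 4 \left(6 + 4\right)\right)}{6 + 4}\right) = -3 + \left(g - \frac{3 \left(8 + 2 - 4 \cdot 10\right)}{10}\right) = -3 + \left(g - 3 \cdot \frac{1}{10} \left(8 + 2 - 40\right)\right) = -3 + \left(g - 3 \cdot \frac{1}{10} \left(-30\right)\right) = -3 + \left(g - -9\right) = -3 + \left(g + 9\right) = -3 + \left(9 + g\right) = 6 + g$)
$- 156 k{\left(2 \right)} = - 156 \left(6 + 2\right) = \left(-156\right) 8 = -1248$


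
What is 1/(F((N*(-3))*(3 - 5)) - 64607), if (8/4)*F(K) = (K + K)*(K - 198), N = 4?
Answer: -1/68783 ≈ -1.4538e-5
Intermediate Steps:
F(K) = K*(-198 + K) (F(K) = ((K + K)*(K - 198))/2 = ((2*K)*(-198 + K))/2 = (2*K*(-198 + K))/2 = K*(-198 + K))
1/(F((N*(-3))*(3 - 5)) - 64607) = 1/(((4*(-3))*(3 - 5))*(-198 + (4*(-3))*(3 - 5)) - 64607) = 1/((-12*(-2))*(-198 - 12*(-2)) - 64607) = 1/(24*(-198 + 24) - 64607) = 1/(24*(-174) - 64607) = 1/(-4176 - 64607) = 1/(-68783) = -1/68783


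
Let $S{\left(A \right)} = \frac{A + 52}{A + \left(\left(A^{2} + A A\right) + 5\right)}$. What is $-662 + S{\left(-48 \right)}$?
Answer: $- \frac{3022026}{4565} \approx -662.0$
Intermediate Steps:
$S{\left(A \right)} = \frac{52 + A}{5 + A + 2 A^{2}}$ ($S{\left(A \right)} = \frac{52 + A}{A + \left(\left(A^{2} + A^{2}\right) + 5\right)} = \frac{52 + A}{A + \left(2 A^{2} + 5\right)} = \frac{52 + A}{A + \left(5 + 2 A^{2}\right)} = \frac{52 + A}{5 + A + 2 A^{2}}$)
$-662 + S{\left(-48 \right)} = -662 + \frac{52 - 48}{5 - 48 + 2 \left(-48\right)^{2}} = -662 + \frac{1}{5 - 48 + 2 \cdot 2304} \cdot 4 = -662 + \frac{1}{5 - 48 + 4608} \cdot 4 = -662 + \frac{1}{4565} \cdot 4 = -662 + \frac{4}{4565} = - \frac{3022026}{4565}$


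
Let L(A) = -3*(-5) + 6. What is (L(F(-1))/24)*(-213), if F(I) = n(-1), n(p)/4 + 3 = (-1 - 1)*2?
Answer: -1491/8 ≈ -186.38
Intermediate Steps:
n(p) = -28 (n(p) = -12 + 4*((-1 - 1)*2) = -12 + 4*(-2*2) = -12 + 4*(-4) = -12 - 16 = -28)
F(I) = -28
L(A) = 21 (L(A) = 15 + 6 = 21)
(L(F(-1))/24)*(-213) = (21/24)*(-213) = (21*(1/24))*(-213) = (7/8)*(-213) = -1491/8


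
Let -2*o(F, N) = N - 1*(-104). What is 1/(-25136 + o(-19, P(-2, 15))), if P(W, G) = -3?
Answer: -2/50373 ≈ -3.9704e-5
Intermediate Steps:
o(F, N) = -52 - N/2 (o(F, N) = -(N - 1*(-104))/2 = -(N + 104)/2 = -(104 + N)/2 = -52 - N/2)
1/(-25136 + o(-19, P(-2, 15))) = 1/(-25136 + (-52 - ½*(-3))) = 1/(-25136 + (-52 + 3/2)) = 1/(-25136 - 101/2) = 1/(-50373/2) = -2/50373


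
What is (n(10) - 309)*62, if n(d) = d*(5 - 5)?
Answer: -19158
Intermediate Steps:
n(d) = 0 (n(d) = d*0 = 0)
(n(10) - 309)*62 = (0 - 309)*62 = -309*62 = -19158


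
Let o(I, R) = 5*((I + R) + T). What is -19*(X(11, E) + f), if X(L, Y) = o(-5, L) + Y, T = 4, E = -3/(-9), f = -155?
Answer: 5966/3 ≈ 1988.7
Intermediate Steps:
E = ⅓ (E = -3*(-⅑) = ⅓ ≈ 0.33333)
o(I, R) = 20 + 5*I + 5*R (o(I, R) = 5*((I + R) + 4) = 5*(4 + I + R) = 20 + 5*I + 5*R)
X(L, Y) = -5 + Y + 5*L (X(L, Y) = (20 + 5*(-5) + 5*L) + Y = (20 - 25 + 5*L) + Y = (-5 + 5*L) + Y = -5 + Y + 5*L)
-19*(X(11, E) + f) = -19*((-5 + ⅓ + 5*11) - 155) = -19*((-5 + ⅓ + 55) - 155) = -19*(151/3 - 155) = -19*(-314/3) = 5966/3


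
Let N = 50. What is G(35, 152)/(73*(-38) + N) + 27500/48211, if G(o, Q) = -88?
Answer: 19788142/32831691 ≈ 0.60271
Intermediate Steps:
G(35, 152)/(73*(-38) + N) + 27500/48211 = -88/(73*(-38) + 50) + 27500/48211 = -88/(-2774 + 50) + 27500*(1/48211) = -88/(-2724) + 27500/48211 = -88*(-1/2724) + 27500/48211 = 22/681 + 27500/48211 = 19788142/32831691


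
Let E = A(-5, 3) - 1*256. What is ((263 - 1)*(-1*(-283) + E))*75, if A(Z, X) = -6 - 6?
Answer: 294750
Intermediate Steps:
A(Z, X) = -12
E = -268 (E = -12 - 1*256 = -12 - 256 = -268)
((263 - 1)*(-1*(-283) + E))*75 = ((263 - 1)*(-1*(-283) - 268))*75 = (262*(283 - 268))*75 = (262*15)*75 = 3930*75 = 294750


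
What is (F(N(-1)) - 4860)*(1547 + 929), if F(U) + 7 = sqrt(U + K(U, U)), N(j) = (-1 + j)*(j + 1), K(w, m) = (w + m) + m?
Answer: -12050692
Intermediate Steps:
K(w, m) = w + 2*m (K(w, m) = (m + w) + m = w + 2*m)
N(j) = (1 + j)*(-1 + j) (N(j) = (-1 + j)*(1 + j) = (1 + j)*(-1 + j))
F(U) = -7 + 2*sqrt(U) (F(U) = -7 + sqrt(U + (U + 2*U)) = -7 + sqrt(U + 3*U) = -7 + sqrt(4*U) = -7 + 2*sqrt(U))
(F(N(-1)) - 4860)*(1547 + 929) = ((-7 + 2*sqrt(-1 + (-1)**2)) - 4860)*(1547 + 929) = ((-7 + 2*sqrt(-1 + 1)) - 4860)*2476 = ((-7 + 2*sqrt(0)) - 4860)*2476 = ((-7 + 2*0) - 4860)*2476 = ((-7 + 0) - 4860)*2476 = (-7 - 4860)*2476 = -4867*2476 = -12050692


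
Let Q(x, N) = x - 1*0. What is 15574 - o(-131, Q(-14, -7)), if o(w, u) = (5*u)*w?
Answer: 6404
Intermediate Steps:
Q(x, N) = x (Q(x, N) = x + 0 = x)
o(w, u) = 5*u*w
15574 - o(-131, Q(-14, -7)) = 15574 - 5*(-14)*(-131) = 15574 - 1*9170 = 15574 - 9170 = 6404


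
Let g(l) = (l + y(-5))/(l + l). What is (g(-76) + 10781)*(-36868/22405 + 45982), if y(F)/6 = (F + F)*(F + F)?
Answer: 11102925242673/22405 ≈ 4.9556e+8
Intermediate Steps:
y(F) = 24*F**2 (y(F) = 6*((F + F)*(F + F)) = 6*((2*F)*(2*F)) = 6*(4*F**2) = 24*F**2)
g(l) = (600 + l)/(2*l) (g(l) = (l + 24*(-5)**2)/(l + l) = (l + 24*25)/((2*l)) = (l + 600)*(1/(2*l)) = (600 + l)*(1/(2*l)) = (600 + l)/(2*l))
(g(-76) + 10781)*(-36868/22405 + 45982) = ((1/2)*(600 - 76)/(-76) + 10781)*(-36868/22405 + 45982) = ((1/2)*(-1/76)*524 + 10781)*(-36868*1/22405 + 45982) = (-131/38 + 10781)*(-36868/22405 + 45982) = (409547/38)*(1030189842/22405) = 11102925242673/22405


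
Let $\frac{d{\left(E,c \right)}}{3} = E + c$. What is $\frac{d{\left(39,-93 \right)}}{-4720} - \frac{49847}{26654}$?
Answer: $- \frac{57739973}{31451720} \approx -1.8358$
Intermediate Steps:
$d{\left(E,c \right)} = 3 E + 3 c$ ($d{\left(E,c \right)} = 3 \left(E + c\right) = 3 E + 3 c$)
$\frac{d{\left(39,-93 \right)}}{-4720} - \frac{49847}{26654} = \frac{3 \cdot 39 + 3 \left(-93\right)}{-4720} - \frac{49847}{26654} = \left(117 - 279\right) \left(- \frac{1}{4720}\right) - \frac{49847}{26654} = \left(-162\right) \left(- \frac{1}{4720}\right) - \frac{49847}{26654} = \frac{81}{2360} - \frac{49847}{26654} = - \frac{57739973}{31451720}$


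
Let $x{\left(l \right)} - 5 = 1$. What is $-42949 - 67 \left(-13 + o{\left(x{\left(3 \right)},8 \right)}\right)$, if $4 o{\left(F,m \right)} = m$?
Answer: $-42212$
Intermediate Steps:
$x{\left(l \right)} = 6$ ($x{\left(l \right)} = 5 + 1 = 6$)
$o{\left(F,m \right)} = \frac{m}{4}$
$-42949 - 67 \left(-13 + o{\left(x{\left(3 \right)},8 \right)}\right) = -42949 - 67 \left(-13 + \frac{1}{4} \cdot 8\right) = -42949 - 67 \left(-13 + 2\right) = -42949 - 67 \left(-11\right) = -42949 - -737 = -42949 + 737 = -42212$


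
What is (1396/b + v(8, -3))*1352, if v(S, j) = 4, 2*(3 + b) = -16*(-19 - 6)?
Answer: 2952768/197 ≈ 14989.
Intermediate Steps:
b = 197 (b = -3 + (-16*(-19 - 6))/2 = -3 + (-16*(-25))/2 = -3 + (1/2)*400 = -3 + 200 = 197)
(1396/b + v(8, -3))*1352 = (1396/197 + 4)*1352 = (2184/197)*1352 = 2952768/197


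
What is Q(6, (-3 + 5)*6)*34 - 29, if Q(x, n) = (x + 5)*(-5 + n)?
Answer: 2589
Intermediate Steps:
Q(x, n) = (-5 + n)*(5 + x) (Q(x, n) = (5 + x)*(-5 + n) = (-5 + n)*(5 + x))
Q(6, (-3 + 5)*6)*34 - 29 = (-25 - 5*6 + 5*((-3 + 5)*6) + ((-3 + 5)*6)*6)*34 - 29 = (-25 - 30 + 5*(2*6) + (2*6)*6)*34 - 29 = (-25 - 30 + 5*12 + 12*6)*34 - 29 = (-25 - 30 + 60 + 72)*34 - 29 = 77*34 - 29 = 2618 - 29 = 2589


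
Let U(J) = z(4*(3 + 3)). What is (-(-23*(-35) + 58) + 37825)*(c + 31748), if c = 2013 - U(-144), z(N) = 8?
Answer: 1247578386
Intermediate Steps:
U(J) = 8
c = 2005 (c = 2013 - 1*8 = 2013 - 8 = 2005)
(-(-23*(-35) + 58) + 37825)*(c + 31748) = (-(-23*(-35) + 58) + 37825)*(2005 + 31748) = (-(805 + 58) + 37825)*33753 = (-1*863 + 37825)*33753 = (-863 + 37825)*33753 = 36962*33753 = 1247578386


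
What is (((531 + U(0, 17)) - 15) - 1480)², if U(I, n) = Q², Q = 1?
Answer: 927369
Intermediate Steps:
U(I, n) = 1 (U(I, n) = 1² = 1)
(((531 + U(0, 17)) - 15) - 1480)² = (((531 + 1) - 15) - 1480)² = ((532 - 15) - 1480)² = (517 - 1480)² = (-963)² = 927369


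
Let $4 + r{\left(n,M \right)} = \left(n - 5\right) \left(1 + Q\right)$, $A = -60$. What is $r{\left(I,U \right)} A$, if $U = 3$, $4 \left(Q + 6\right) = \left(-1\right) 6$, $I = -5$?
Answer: $-3660$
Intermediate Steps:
$Q = - \frac{15}{2}$ ($Q = -6 + \frac{\left(-1\right) 6}{4} = -6 + \frac{1}{4} \left(-6\right) = -6 - \frac{3}{2} = - \frac{15}{2} \approx -7.5$)
$r{\left(n,M \right)} = \frac{57}{2} - \frac{13 n}{2}$ ($r{\left(n,M \right)} = -4 + \left(n - 5\right) \left(1 - \frac{15}{2}\right) = -4 + \left(-5 + n\right) \left(- \frac{13}{2}\right) = -4 - \left(- \frac{65}{2} + \frac{13 n}{2}\right) = \frac{57}{2} - \frac{13 n}{2}$)
$r{\left(I,U \right)} A = \left(\frac{57}{2} - - \frac{65}{2}\right) \left(-60\right) = \left(\frac{57}{2} + \frac{65}{2}\right) \left(-60\right) = 61 \left(-60\right) = -3660$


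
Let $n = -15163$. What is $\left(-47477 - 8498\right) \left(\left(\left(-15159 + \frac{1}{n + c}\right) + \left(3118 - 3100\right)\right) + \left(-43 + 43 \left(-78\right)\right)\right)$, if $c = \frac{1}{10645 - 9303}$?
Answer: $\frac{4223034279721640}{4069749} \approx 1.0377 \cdot 10^{9}$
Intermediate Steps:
$c = \frac{1}{1342} \approx 0.00074516$
$\left(-47477 - 8498\right) \left(\left(\left(-15159 + \frac{1}{n + c}\right) + \left(3118 - 3100\right)\right) + \left(-43 + 43 \left(-78\right)\right)\right) = \left(-47477 - 8498\right) \left(\left(\left(-15159 + \frac{1}{-15163 + \frac{1}{1342}}\right) + \left(3118 - 3100\right)\right) + \left(-43 + 43 \left(-78\right)\right)\right) = - 55975 \left(\left(\left(-15159 + \frac{1}{- \frac{20348745}{1342}}\right) + \left(3118 - 3100\right)\right) - 3397\right) = - 55975 \left(\left(\left(-15159 - \frac{1342}{20348745}\right) + 18\right) - 3397\right) = - 55975 \left(\left(- \frac{308466626797}{20348745} + 18\right) - 3397\right) = - 55975 \left(- \frac{308100349387}{20348745} - 3397\right) = \left(-55975\right) \left(- \frac{377225036152}{20348745}\right) = \frac{4223034279721640}{4069749}$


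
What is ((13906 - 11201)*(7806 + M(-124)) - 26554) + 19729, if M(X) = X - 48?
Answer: 20643145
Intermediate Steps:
M(X) = -48 + X
((13906 - 11201)*(7806 + M(-124)) - 26554) + 19729 = ((13906 - 11201)*(7806 + (-48 - 124)) - 26554) + 19729 = (2705*(7806 - 172) - 26554) + 19729 = (2705*7634 - 26554) + 19729 = (20649970 - 26554) + 19729 = 20623416 + 19729 = 20643145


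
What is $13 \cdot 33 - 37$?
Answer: $392$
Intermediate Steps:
$13 \cdot 33 - 37 = 429 - 37 = 392$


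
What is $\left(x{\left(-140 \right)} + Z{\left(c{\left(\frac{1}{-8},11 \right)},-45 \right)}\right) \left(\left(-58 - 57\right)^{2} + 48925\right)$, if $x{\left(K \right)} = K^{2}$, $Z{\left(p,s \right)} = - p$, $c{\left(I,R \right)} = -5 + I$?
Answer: $\frac{4873834075}{4} \approx 1.2185 \cdot 10^{9}$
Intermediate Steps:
$\left(x{\left(-140 \right)} + Z{\left(c{\left(\frac{1}{-8},11 \right)},-45 \right)}\right) \left(\left(-58 - 57\right)^{2} + 48925\right) = \left(\left(-140\right)^{2} - \left(-5 + \frac{1}{-8}\right)\right) \left(\left(-58 - 57\right)^{2} + 48925\right) = \left(19600 - \left(-5 - \frac{1}{8}\right)\right) \left(\left(-115\right)^{2} + 48925\right) = \left(19600 - - \frac{41}{8}\right) \left(13225 + 48925\right) = \left(19600 + \frac{41}{8}\right) 62150 = \frac{156841}{8} \cdot 62150 = \frac{4873834075}{4}$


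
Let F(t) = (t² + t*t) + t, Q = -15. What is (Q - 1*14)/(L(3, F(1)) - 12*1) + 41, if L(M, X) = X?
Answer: 398/9 ≈ 44.222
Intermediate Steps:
F(t) = t + 2*t² (F(t) = (t² + t²) + t = 2*t² + t = t + 2*t²)
(Q - 1*14)/(L(3, F(1)) - 12*1) + 41 = (-15 - 1*14)/(1*(1 + 2*1) - 12*1) + 41 = (-15 - 14)/(1*(1 + 2) - 12) + 41 = -29/(1*3 - 12) + 41 = -29/(3 - 12) + 41 = -29/(-9) + 41 = -29*(-⅑) + 41 = 29/9 + 41 = 398/9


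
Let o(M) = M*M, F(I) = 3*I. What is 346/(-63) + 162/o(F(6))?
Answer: -629/126 ≈ -4.9921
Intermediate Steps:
o(M) = M**2
346/(-63) + 162/o(F(6)) = 346/(-63) + 162/((3*6)**2) = 346*(-1/63) + 162/(18**2) = -346/63 + 162/324 = -346/63 + 162*(1/324) = -346/63 + 1/2 = -629/126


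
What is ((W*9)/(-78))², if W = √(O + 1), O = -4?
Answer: -27/676 ≈ -0.039941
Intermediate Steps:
W = I*√3 (W = √(-4 + 1) = √(-3) = I*√3 ≈ 1.732*I)
((W*9)/(-78))² = (((I*√3)*9)/(-78))² = ((9*I*√3)*(-1/78))² = (-3*I*√3/26)² = -27/676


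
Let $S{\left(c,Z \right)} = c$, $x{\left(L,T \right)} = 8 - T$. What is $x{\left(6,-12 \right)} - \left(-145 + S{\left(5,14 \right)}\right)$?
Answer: $160$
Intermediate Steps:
$x{\left(6,-12 \right)} - \left(-145 + S{\left(5,14 \right)}\right) = \left(8 - -12\right) - \left(-145 + 5\right) = \left(8 + 12\right) - -140 = 20 + 140 = 160$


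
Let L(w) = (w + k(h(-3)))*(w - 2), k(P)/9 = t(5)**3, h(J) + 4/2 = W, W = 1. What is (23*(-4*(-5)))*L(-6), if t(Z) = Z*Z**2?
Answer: -64687477920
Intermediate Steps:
t(Z) = Z**3
h(J) = -1 (h(J) = -2 + 1 = -1)
k(P) = 17578125 (k(P) = 9*(5**3)**3 = 9*125**3 = 9*1953125 = 17578125)
L(w) = (-2 + w)*(17578125 + w) (L(w) = (w + 17578125)*(w - 2) = (17578125 + w)*(-2 + w) = (-2 + w)*(17578125 + w))
(23*(-4*(-5)))*L(-6) = (23*(-4*(-5)))*(-35156250 + (-6)**2 + 17578123*(-6)) = (23*20)*(-35156250 + 36 - 105468738) = 460*(-140624952) = -64687477920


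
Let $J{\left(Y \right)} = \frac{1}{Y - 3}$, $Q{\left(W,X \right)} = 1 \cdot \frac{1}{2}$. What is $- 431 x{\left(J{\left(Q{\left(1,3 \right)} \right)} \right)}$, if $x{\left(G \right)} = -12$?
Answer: $5172$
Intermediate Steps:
$Q{\left(W,X \right)} = \frac{1}{2}$ ($Q{\left(W,X \right)} = 1 \cdot \frac{1}{2} = \frac{1}{2}$)
$J{\left(Y \right)} = \frac{1}{-3 + Y}$
$- 431 x{\left(J{\left(Q{\left(1,3 \right)} \right)} \right)} = \left(-431\right) \left(-12\right) = 5172$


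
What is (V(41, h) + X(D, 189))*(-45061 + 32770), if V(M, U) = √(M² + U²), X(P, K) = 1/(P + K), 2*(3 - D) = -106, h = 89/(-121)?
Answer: -12291/245 - 12291*√24619442/121 ≈ -5.0406e+5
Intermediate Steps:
h = -89/121 (h = 89*(-1/121) = -89/121 ≈ -0.73554)
D = 56 (D = 3 - ½*(-106) = 3 + 53 = 56)
X(P, K) = 1/(K + P)
(V(41, h) + X(D, 189))*(-45061 + 32770) = (√(41² + (-89/121)²) + 1/(189 + 56))*(-45061 + 32770) = (√(1681 + 7921/14641) + 1/245)*(-12291) = (√(24619442/14641) + 1/245)*(-12291) = (√24619442/121 + 1/245)*(-12291) = (1/245 + √24619442/121)*(-12291) = -12291/245 - 12291*√24619442/121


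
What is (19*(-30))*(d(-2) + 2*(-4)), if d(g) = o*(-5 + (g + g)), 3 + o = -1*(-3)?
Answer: 4560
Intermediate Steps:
o = 0 (o = -3 - 1*(-3) = -3 + 3 = 0)
d(g) = 0 (d(g) = 0*(-5 + (g + g)) = 0*(-5 + 2*g) = 0)
(19*(-30))*(d(-2) + 2*(-4)) = (19*(-30))*(0 + 2*(-4)) = -570*(0 - 8) = -570*(-8) = 4560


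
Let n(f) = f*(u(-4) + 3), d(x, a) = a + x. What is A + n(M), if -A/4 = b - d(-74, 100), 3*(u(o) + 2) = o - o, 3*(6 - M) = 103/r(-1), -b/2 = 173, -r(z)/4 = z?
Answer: 17825/12 ≈ 1485.4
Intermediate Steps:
r(z) = -4*z
b = -346 (b = -2*173 = -346)
M = -31/12 (M = 6 - 103/(3*((-4*(-1)))) = 6 - 103/(3*4) = 6 - 1/3*103/4 = 6 - 103/12 = -31/12 ≈ -2.5833)
u(o) = -2 (u(o) = -2 + (o - o)/3 = -2 + (1/3)*0 = -2 + 0 = -2)
A = 1488 (A = -4*(-346 - (100 - 74)) = -4*(-346 - 1*26) = -4*(-346 - 26) = -4*(-372) = 1488)
n(f) = f (n(f) = f*(-2 + 3) = f*1 = f)
A + n(M) = 1488 - 31/12 = 17825/12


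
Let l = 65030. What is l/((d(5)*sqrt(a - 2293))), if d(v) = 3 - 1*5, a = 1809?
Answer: 32515*I/22 ≈ 1478.0*I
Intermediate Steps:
d(v) = -2 (d(v) = 3 - 5 = -2)
l/((d(5)*sqrt(a - 2293))) = 65030/((-2*sqrt(1809 - 2293))) = 65030/((-44*I)) = 65030*(I/44) = 32515*I/22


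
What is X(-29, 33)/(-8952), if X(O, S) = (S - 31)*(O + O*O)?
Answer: -203/1119 ≈ -0.18141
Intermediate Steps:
X(O, S) = (-31 + S)*(O + O**2)
X(-29, 33)/(-8952) = -29*(-31 + 33 - 31*(-29) - 29*33)/(-8952) = -29*(-31 + 33 + 899 - 957)*(-1/8952) = -29*(-56)*(-1/8952) = 1624*(-1/8952) = -203/1119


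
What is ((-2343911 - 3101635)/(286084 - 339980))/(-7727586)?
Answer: -907591/69414329176 ≈ -1.3075e-5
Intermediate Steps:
((-2343911 - 3101635)/(286084 - 339980))/(-7727586) = -5445546/(-53896)*(-1/7727586) = -5445546*(-1/53896)*(-1/7727586) = (2722773/26948)*(-1/7727586) = -907591/69414329176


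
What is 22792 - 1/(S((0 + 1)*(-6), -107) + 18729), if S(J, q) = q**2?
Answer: 687816975/30178 ≈ 22792.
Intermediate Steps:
22792 - 1/(S((0 + 1)*(-6), -107) + 18729) = 22792 - 1/((-107)**2 + 18729) = 22792 - 1/(11449 + 18729) = 22792 - 1/30178 = 687816975/30178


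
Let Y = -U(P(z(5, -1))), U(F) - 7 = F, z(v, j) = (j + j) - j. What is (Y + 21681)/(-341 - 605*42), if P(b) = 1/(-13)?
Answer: -281763/334763 ≈ -0.84168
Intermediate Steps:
z(v, j) = j (z(v, j) = 2*j - j = j)
P(b) = -1/13
U(F) = 7 + F
Y = -90/13 (Y = -(7 - 1/13) = -1*90/13 = -90/13 ≈ -6.9231)
(Y + 21681)/(-341 - 605*42) = (-90/13 + 21681)/(-341 - 605*42) = 281763/(13*(-341 - 25410)) = (281763/13)/(-25751) = (281763/13)*(-1/25751) = -281763/334763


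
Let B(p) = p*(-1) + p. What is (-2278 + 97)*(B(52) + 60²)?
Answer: -7851600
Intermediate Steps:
B(p) = 0 (B(p) = -p + p = 0)
(-2278 + 97)*(B(52) + 60²) = (-2278 + 97)*(0 + 60²) = -2181*(0 + 3600) = -2181*3600 = -7851600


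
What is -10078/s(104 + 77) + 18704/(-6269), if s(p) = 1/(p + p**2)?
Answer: -2081242043748/6269 ≈ -3.3199e+8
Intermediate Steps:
-10078/s(104 + 77) + 18704/(-6269) = -10078*(1 + (104 + 77))*(104 + 77) + 18704/(-6269) = -10078/(1/(181*(1 + 181))) + 18704*(-1/6269) = -10078/((1/181)/182) - 18704/6269 = -10078/((1/181)*(1/182)) - 18704/6269 = -10078/1/32942 - 18704/6269 = -10078*32942 - 18704/6269 = -331989476 - 18704/6269 = -2081242043748/6269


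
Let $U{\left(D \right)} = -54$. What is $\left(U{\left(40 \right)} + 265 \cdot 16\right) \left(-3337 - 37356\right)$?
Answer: $-170340898$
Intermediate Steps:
$\left(U{\left(40 \right)} + 265 \cdot 16\right) \left(-3337 - 37356\right) = \left(-54 + 265 \cdot 16\right) \left(-3337 - 37356\right) = \left(-54 + 4240\right) \left(-40693\right) = 4186 \left(-40693\right) = -170340898$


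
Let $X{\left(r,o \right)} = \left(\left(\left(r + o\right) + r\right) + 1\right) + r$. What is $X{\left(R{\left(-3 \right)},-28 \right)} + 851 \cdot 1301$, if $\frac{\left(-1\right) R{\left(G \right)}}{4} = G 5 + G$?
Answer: $1107340$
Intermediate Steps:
$R{\left(G \right)} = - 24 G$ ($R{\left(G \right)} = - 4 \left(G 5 + G\right) = - 4 \left(5 G + G\right) = - 4 \cdot 6 G = - 24 G$)
$X{\left(r,o \right)} = 1 + o + 3 r$ ($X{\left(r,o \right)} = \left(\left(\left(o + r\right) + r\right) + 1\right) + r = \left(\left(o + 2 r\right) + 1\right) + r = \left(1 + o + 2 r\right) + r = 1 + o + 3 r$)
$X{\left(R{\left(-3 \right)},-28 \right)} + 851 \cdot 1301 = \left(1 - 28 + 3 \left(\left(-24\right) \left(-3\right)\right)\right) + 851 \cdot 1301 = \left(1 - 28 + 3 \cdot 72\right) + 1107151 = \left(1 - 28 + 216\right) + 1107151 = 189 + 1107151 = 1107340$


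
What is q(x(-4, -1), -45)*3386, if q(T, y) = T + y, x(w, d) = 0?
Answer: -152370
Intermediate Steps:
q(x(-4, -1), -45)*3386 = (0 - 45)*3386 = -45*3386 = -152370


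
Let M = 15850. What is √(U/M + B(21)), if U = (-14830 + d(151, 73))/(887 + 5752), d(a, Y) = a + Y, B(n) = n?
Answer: 4*√145331686024071/10522815 ≈ 4.5826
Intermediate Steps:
d(a, Y) = Y + a
U = -14606/6639 (U = (-14830 + (73 + 151))/(887 + 5752) = (-14830 + 224)/6639 = -14606*1/6639 = -14606/6639 ≈ -2.2000)
√(U/M + B(21)) = √(-14606/6639/15850 + 21) = √(-14606/6639*1/15850 + 21) = √(-7303/52614075 + 21) = √(1104888272/52614075) = 4*√145331686024071/10522815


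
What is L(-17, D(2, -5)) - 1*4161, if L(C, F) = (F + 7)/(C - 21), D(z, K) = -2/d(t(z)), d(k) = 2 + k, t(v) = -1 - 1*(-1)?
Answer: -79062/19 ≈ -4161.2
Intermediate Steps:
t(v) = 0 (t(v) = -1 + 1 = 0)
D(z, K) = -1 (D(z, K) = -2/(2 + 0) = -2/2 = -2*½ = -1)
L(C, F) = (7 + F)/(-21 + C)
L(-17, D(2, -5)) - 1*4161 = (7 - 1)/(-21 - 17) - 1*4161 = 6/(-38) - 4161 = -1/38*6 - 4161 = -3/19 - 4161 = -79062/19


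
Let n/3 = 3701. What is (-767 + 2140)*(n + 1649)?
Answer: 17508496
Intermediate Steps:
n = 11103 (n = 3*3701 = 11103)
(-767 + 2140)*(n + 1649) = (-767 + 2140)*(11103 + 1649) = 1373*12752 = 17508496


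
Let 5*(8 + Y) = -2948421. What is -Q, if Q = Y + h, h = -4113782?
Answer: 23517371/5 ≈ 4.7035e+6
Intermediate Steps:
Y = -2948461/5 (Y = -8 + (1/5)*(-2948421) = -8 - 2948421/5 = -2948461/5 ≈ -5.8969e+5)
Q = -23517371/5 (Q = -2948461/5 - 4113782 = -23517371/5 ≈ -4.7035e+6)
-Q = -1*(-23517371/5) = 23517371/5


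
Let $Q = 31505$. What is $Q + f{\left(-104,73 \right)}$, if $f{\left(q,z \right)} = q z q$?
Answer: $821073$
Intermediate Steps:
$f{\left(q,z \right)} = z q^{2}$
$Q + f{\left(-104,73 \right)} = 31505 + 73 \left(-104\right)^{2} = 31505 + 73 \cdot 10816 = 31505 + 789568 = 821073$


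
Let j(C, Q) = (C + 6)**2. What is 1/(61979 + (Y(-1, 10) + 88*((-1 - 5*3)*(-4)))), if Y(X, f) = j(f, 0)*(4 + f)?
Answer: 1/71195 ≈ 1.4046e-5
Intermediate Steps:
j(C, Q) = (6 + C)**2
Y(X, f) = (6 + f)**2*(4 + f)
1/(61979 + (Y(-1, 10) + 88*((-1 - 5*3)*(-4)))) = 1/(61979 + ((6 + 10)**2*(4 + 10) + 88*((-1 - 5*3)*(-4)))) = 1/(61979 + (16**2*14 + 88*((-1 - 15)*(-4)))) = 1/(61979 + (256*14 + 88*(-16*(-4)))) = 1/(61979 + (3584 + 88*64)) = 1/(61979 + (3584 + 5632)) = 1/(61979 + 9216) = 1/71195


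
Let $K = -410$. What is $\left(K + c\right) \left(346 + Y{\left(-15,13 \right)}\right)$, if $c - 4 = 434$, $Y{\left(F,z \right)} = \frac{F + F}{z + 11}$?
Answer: $9653$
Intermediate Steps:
$Y{\left(F,z \right)} = \frac{2 F}{11 + z}$
$c = 438$ ($c = 4 + 434 = 438$)
$\left(K + c\right) \left(346 + Y{\left(-15,13 \right)}\right) = \left(-410 + 438\right) \left(346 + 2 \left(-15\right) \frac{1}{11 + 13}\right) = 28 \left(346 + 2 \left(-15\right) \frac{1}{24}\right) = 28 \left(346 - \frac{5}{4}\right) = 28 \cdot \frac{1379}{4} = 9653$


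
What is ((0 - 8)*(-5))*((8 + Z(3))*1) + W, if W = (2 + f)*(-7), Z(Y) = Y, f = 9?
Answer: 363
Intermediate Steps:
W = -77 (W = (2 + 9)*(-7) = 11*(-7) = -77)
((0 - 8)*(-5))*((8 + Z(3))*1) + W = ((0 - 8)*(-5))*((8 + 3)*1) - 77 = (-8*(-5))*(11*1) - 77 = 40*11 - 77 = 440 - 77 = 363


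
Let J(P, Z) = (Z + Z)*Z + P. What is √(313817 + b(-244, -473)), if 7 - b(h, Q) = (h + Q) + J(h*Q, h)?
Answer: √80057 ≈ 282.94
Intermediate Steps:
J(P, Z) = P + 2*Z² (J(P, Z) = (2*Z)*Z + P = 2*Z² + P = P + 2*Z²)
b(h, Q) = 7 - Q - h - 2*h² - Q*h (b(h, Q) = 7 - ((h + Q) + (h*Q + 2*h²)) = 7 - ((Q + h) + (Q*h + 2*h²)) = 7 - ((Q + h) + (2*h² + Q*h)) = 7 - (Q + h + 2*h² + Q*h) = 7 + (-Q - h - 2*h² - Q*h) = 7 - Q - h - 2*h² - Q*h)
√(313817 + b(-244, -473)) = √(313817 + (7 - 1*(-473) - 1*(-244) - 2*(-244)² - 1*(-473)*(-244))) = √(313817 + (7 + 473 + 244 - 2*59536 - 115412)) = √(313817 + (7 + 473 + 244 - 119072 - 115412)) = √(313817 - 233760) = √80057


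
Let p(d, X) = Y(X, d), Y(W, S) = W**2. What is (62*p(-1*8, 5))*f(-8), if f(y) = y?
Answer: -12400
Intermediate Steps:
p(d, X) = X**2
(62*p(-1*8, 5))*f(-8) = (62*5**2)*(-8) = (62*25)*(-8) = 1550*(-8) = -12400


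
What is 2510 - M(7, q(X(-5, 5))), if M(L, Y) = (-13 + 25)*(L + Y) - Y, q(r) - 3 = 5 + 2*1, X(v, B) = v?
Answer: 2316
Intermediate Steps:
q(r) = 10 (q(r) = 3 + (5 + 2*1) = 3 + (5 + 2) = 3 + 7 = 10)
M(L, Y) = 11*Y + 12*L (M(L, Y) = 12*(L + Y) - Y = (12*L + 12*Y) - Y = 11*Y + 12*L)
2510 - M(7, q(X(-5, 5))) = 2510 - (11*10 + 12*7) = 2510 - (110 + 84) = 2510 - 1*194 = 2510 - 194 = 2316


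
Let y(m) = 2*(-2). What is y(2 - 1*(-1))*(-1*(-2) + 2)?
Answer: -16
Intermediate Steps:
y(m) = -4
y(2 - 1*(-1))*(-1*(-2) + 2) = -4*(-1*(-2) + 2) = -4*(2 + 2) = -4*4 = -16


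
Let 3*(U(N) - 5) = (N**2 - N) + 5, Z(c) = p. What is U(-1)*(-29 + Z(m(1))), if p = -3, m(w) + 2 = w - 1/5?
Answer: -704/3 ≈ -234.67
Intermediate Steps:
m(w) = -11/5 + w (m(w) = -2 + (w - 1/5) = -2 + (-1/5 + w) = -11/5 + w)
Z(c) = -3
U(N) = 20/3 - N/3 + N**2/3 (U(N) = 5 + ((N**2 - N) + 5)/3 = 5 + (5 + N**2 - N)/3 = 5 + (5/3 - N/3 + N**2/3) = 20/3 - N/3 + N**2/3)
U(-1)*(-29 + Z(m(1))) = (20/3 - 1/3*(-1) + (1/3)*(-1)**2)*(-29 - 3) = (20/3 + 1/3 + (1/3)*1)*(-32) = (20/3 + 1/3 + 1/3)*(-32) = (22/3)*(-32) = -704/3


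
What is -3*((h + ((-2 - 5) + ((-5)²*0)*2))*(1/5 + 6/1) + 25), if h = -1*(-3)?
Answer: -⅗ ≈ -0.60000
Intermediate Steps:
h = 3
-3*((h + ((-2 - 5) + ((-5)²*0)*2))*(1/5 + 6/1) + 25) = -3*((3 + ((-2 - 5) + ((-5)²*0)*2))*(1/5 + 6/1) + 25) = -3*((3 + (-7 + (25*0)*2))*(1*(⅕) + 6*1) + 25) = -3*((3 + (-7 + 0*2))*(⅕ + 6) + 25) = -3*((3 + (-7 + 0))*(31/5) + 25) = -3*((3 - 7)*(31/5) + 25) = -3*(-4*31/5 + 25) = -3*(-124/5 + 25) = -3*⅕ = -⅗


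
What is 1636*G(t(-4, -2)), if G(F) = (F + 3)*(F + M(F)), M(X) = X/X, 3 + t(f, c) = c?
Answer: 13088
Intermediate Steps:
t(f, c) = -3 + c
M(X) = 1
G(F) = (1 + F)*(3 + F) (G(F) = (F + 3)*(F + 1) = (3 + F)*(1 + F) = (1 + F)*(3 + F))
1636*G(t(-4, -2)) = 1636*(3 + (-3 - 2)² + 4*(-3 - 2)) = 1636*(3 + (-5)² + 4*(-5)) = 1636*(3 + 25 - 20) = 1636*8 = 13088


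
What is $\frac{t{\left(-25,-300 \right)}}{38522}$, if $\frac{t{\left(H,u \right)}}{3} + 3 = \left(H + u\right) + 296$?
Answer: $- \frac{48}{19261} \approx -0.0024921$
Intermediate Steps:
$t{\left(H,u \right)} = 879 + 3 H + 3 u$ ($t{\left(H,u \right)} = -9 + 3 \left(\left(H + u\right) + 296\right) = -9 + 3 \left(296 + H + u\right) = -9 + \left(888 + 3 H + 3 u\right) = 879 + 3 H + 3 u$)
$\frac{t{\left(-25,-300 \right)}}{38522} = \frac{879 + 3 \left(-25\right) + 3 \left(-300\right)}{38522} = \left(879 - 75 - 900\right) \frac{1}{38522} = \left(-96\right) \frac{1}{38522} = - \frac{48}{19261}$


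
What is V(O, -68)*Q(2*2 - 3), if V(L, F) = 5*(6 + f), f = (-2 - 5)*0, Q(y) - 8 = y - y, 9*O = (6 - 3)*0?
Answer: 240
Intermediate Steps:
O = 0 (O = ((6 - 3)*0)/9 = (3*0)/9 = (⅑)*0 = 0)
Q(y) = 8 (Q(y) = 8 + (y - y) = 8 + 0 = 8)
f = 0 (f = -7*0 = 0)
V(L, F) = 30 (V(L, F) = 5*(6 + 0) = 5*6 = 30)
V(O, -68)*Q(2*2 - 3) = 30*8 = 240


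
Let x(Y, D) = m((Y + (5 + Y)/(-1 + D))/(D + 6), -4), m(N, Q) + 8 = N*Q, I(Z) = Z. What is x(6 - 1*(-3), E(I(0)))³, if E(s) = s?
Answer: -2744/27 ≈ -101.63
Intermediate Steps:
m(N, Q) = -8 + N*Q
x(Y, D) = -8 - 4*(Y + (5 + Y)/(-1 + D))/(6 + D) (x(Y, D) = -8 + ((Y + (5 + Y)/(-1 + D))/(D + 6))*(-4) = -8 + ((Y + (5 + Y)/(-1 + D))/(6 + D))*(-4) = -8 - 4*(Y + (5 + Y)/(-1 + D))/(6 + D))
x(6 - 1*(-3), E(I(0)))³ = (4*(7 - 10*0 - 2*0² - 1*0*(6 - 1*(-3)))/(-6 + 0² + 5*0))³ = (4*(7 + 0 - 2*0 - 1*0*(6 + 3))/(-6 + 0 + 0))³ = (4*(7 + 0 + 0 - 1*0*9)/(-6))³ = (4*(-⅙)*(7 + 0 + 0 + 0))³ = (4*(-⅙)*7)³ = (-14/3)³ = -2744/27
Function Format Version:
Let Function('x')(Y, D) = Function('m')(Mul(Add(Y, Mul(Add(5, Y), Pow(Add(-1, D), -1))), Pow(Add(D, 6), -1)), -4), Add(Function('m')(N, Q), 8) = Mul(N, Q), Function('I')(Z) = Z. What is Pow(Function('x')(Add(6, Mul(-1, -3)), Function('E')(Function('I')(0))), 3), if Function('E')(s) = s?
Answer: Rational(-2744, 27) ≈ -101.63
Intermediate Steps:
Function('m')(N, Q) = Add(-8, Mul(N, Q))
Function('x')(Y, D) = Add(-8, Mul(-4, Pow(Add(6, D), -1), Add(Y, Mul(Pow(Add(-1, D), -1), Add(5, Y))))) (Function('x')(Y, D) = Add(-8, Mul(Mul(Add(Y, Mul(Add(5, Y), Pow(Add(-1, D), -1))), Pow(Add(D, 6), -1)), -4)) = Add(-8, Mul(Mul(Add(Y, Mul(Pow(Add(-1, D), -1), Add(5, Y))), Pow(Add(6, D), -1)), -4)) = Add(-8, Mul(Mul(Pow(Add(6, D), -1), Add(Y, Mul(Pow(Add(-1, D), -1), Add(5, Y)))), -4)) = Add(-8, Mul(-4, Pow(Add(6, D), -1), Add(Y, Mul(Pow(Add(-1, D), -1), Add(5, Y))))))
Pow(Function('x')(Add(6, Mul(-1, -3)), Function('E')(Function('I')(0))), 3) = Pow(Mul(4, Pow(Add(-6, Pow(0, 2), Mul(5, 0)), -1), Add(7, Mul(-10, 0), Mul(-2, Pow(0, 2)), Mul(-1, 0, Add(6, Mul(-1, -3))))), 3) = Pow(Mul(4, Pow(Add(-6, 0, 0), -1), Add(7, 0, Mul(-2, 0), Mul(-1, 0, Add(6, 3)))), 3) = Pow(Mul(4, Pow(-6, -1), Add(7, 0, 0, Mul(-1, 0, 9))), 3) = Pow(Mul(4, Rational(-1, 6), Add(7, 0, 0, 0)), 3) = Pow(Mul(4, Rational(-1, 6), 7), 3) = Pow(Rational(-14, 3), 3) = Rational(-2744, 27)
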